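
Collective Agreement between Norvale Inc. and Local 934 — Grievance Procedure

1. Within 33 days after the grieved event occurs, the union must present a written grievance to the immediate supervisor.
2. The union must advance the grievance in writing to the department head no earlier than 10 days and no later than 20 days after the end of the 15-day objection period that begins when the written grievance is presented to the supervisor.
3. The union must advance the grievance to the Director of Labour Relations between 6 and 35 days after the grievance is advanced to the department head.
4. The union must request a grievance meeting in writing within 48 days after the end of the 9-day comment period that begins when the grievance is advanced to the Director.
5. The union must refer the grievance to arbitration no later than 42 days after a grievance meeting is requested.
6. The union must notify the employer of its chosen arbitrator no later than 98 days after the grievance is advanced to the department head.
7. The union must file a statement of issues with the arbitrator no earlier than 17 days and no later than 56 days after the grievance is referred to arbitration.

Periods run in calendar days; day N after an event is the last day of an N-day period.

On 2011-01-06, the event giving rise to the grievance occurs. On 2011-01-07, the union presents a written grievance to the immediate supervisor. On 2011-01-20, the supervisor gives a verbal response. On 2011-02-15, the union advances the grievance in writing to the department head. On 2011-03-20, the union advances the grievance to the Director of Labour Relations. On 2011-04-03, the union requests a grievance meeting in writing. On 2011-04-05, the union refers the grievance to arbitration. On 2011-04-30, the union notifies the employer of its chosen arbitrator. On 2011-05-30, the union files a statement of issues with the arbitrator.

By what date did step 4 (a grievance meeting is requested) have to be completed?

2011-05-16

The grievance is advanced to the Director on 2011-03-20; the 9-day comment period therefore ends 2011-03-29, and step 4 runs from that date. 48 days after 2011-03-29 is 2011-05-16.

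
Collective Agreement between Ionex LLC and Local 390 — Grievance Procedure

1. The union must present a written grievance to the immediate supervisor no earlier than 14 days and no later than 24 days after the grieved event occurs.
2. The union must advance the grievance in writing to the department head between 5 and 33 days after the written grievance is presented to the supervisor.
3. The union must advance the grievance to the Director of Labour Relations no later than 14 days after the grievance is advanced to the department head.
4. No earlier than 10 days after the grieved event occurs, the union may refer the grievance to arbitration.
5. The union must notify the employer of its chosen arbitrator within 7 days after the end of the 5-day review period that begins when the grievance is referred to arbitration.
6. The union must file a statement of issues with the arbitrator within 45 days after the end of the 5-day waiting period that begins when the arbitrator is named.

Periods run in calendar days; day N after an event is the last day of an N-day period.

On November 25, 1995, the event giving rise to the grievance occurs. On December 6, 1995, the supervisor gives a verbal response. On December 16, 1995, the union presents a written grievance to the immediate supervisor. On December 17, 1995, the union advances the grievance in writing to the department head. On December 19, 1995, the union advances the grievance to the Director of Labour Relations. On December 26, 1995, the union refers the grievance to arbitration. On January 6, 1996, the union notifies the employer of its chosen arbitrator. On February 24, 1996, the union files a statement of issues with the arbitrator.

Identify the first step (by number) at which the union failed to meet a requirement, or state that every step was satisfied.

(1) the permitted window runs from November 25, 1995 + 14 = December 9, 1995 to November 25, 1995 + 24 = December 19, 1995; done December 16, 1995, which is between those dates.
(2) the permitted window runs from December 16, 1995 + 5 = December 21, 1995 to December 16, 1995 + 33 = January 18, 1996; done December 17, 1995 — 4 days before the window opened.
No need to go further; step 2 was not satisfied.

Step 2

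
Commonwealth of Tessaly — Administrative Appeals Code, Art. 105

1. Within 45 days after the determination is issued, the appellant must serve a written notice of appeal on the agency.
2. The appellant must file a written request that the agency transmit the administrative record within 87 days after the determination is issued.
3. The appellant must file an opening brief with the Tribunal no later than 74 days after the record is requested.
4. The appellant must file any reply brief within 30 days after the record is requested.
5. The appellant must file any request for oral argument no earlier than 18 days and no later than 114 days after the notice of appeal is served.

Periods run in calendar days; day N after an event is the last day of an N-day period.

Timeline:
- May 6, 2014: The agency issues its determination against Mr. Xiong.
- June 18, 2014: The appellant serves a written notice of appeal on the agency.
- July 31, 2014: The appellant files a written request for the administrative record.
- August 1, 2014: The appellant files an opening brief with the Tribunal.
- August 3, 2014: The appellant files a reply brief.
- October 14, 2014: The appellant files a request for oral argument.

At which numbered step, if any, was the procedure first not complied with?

(1) due by May 6, 2014 + 45 days = June 20, 2014; done June 18, 2014 — timely.
(2) due by May 6, 2014 + 87 days = August 1, 2014; July 31, 2014 is within that limit.
(3) due by July 31, 2014 + 74 days = October 13, 2014; August 1, 2014 is within that limit.
(4) due by July 31, 2014 + 30 days = August 30, 2014; done August 3, 2014 — timely.
(5) the permitted window runs from June 18, 2014 + 18 = July 6, 2014 to June 18, 2014 + 114 = October 10, 2014; done October 14, 2014 — 4 days after the window closed.

Step 5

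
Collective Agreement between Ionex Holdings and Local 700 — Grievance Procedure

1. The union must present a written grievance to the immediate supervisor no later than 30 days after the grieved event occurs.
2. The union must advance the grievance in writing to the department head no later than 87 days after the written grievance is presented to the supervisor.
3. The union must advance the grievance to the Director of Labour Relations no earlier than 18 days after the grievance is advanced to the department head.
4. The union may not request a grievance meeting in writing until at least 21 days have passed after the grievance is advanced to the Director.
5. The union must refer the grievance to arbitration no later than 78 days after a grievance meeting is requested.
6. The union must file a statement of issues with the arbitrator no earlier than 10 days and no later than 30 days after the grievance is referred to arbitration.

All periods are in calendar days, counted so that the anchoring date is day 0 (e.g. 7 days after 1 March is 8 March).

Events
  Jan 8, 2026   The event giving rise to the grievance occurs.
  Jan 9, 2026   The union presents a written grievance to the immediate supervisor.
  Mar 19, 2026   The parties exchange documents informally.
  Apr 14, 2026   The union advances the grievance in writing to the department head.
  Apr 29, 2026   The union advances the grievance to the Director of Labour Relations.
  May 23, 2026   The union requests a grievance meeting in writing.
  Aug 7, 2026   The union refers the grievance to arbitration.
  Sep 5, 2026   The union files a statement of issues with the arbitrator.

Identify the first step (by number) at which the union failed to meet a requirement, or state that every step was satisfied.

Step 2

Step 1 — counting 30 days from Jan 8, 2026 (when the grieved event occurs) gives a deadline of Feb 7, 2026; done Jan 9, 2026 — timely.
Step 2 — counting 87 days from Jan 9, 2026 (when the written grievance is presented to the supervisor) gives a deadline of Apr 6, 2026; not done until Apr 14, 2026, 8 days after the deadline.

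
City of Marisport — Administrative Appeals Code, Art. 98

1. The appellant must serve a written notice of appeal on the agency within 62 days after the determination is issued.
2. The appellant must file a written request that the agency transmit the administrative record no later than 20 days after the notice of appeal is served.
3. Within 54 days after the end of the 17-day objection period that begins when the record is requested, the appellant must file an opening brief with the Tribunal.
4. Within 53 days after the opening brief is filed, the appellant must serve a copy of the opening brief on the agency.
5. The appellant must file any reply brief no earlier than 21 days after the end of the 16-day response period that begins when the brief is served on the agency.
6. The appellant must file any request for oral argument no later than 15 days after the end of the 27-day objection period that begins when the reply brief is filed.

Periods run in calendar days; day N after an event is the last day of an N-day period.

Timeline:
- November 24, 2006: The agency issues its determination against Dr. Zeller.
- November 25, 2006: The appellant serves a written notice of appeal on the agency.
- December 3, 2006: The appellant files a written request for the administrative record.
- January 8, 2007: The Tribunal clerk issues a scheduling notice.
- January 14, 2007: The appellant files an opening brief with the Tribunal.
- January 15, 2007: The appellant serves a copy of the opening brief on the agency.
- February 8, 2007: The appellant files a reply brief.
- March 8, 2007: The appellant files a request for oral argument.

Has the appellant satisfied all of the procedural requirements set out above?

Step 1: 62 days after November 24, 2006 (when the determination is issued) is January 25, 2007; November 25, 2006 is within that limit.
Step 2: 20 days after November 25, 2006 (when the notice of appeal is served) is December 15, 2006; completed December 3, 2006, before the deadline.
Step 3: 54 days after December 20, 2006 (end of the 17-day objection period, which began when the record is requested on December 3, 2006) is February 12, 2007; done January 14, 2007 — timely.
Step 4: 53 days after January 14, 2007 (when the opening brief is filed) is March 8, 2007; January 15, 2007 is within that limit.
Step 5: the earliest permitted date is 21 days after January 31, 2007 (end of the 16-day response period, which began when the brief is served on the agency on January 15, 2007), i.e. February 21, 2007; done February 8, 2007 — 13 days too early.

No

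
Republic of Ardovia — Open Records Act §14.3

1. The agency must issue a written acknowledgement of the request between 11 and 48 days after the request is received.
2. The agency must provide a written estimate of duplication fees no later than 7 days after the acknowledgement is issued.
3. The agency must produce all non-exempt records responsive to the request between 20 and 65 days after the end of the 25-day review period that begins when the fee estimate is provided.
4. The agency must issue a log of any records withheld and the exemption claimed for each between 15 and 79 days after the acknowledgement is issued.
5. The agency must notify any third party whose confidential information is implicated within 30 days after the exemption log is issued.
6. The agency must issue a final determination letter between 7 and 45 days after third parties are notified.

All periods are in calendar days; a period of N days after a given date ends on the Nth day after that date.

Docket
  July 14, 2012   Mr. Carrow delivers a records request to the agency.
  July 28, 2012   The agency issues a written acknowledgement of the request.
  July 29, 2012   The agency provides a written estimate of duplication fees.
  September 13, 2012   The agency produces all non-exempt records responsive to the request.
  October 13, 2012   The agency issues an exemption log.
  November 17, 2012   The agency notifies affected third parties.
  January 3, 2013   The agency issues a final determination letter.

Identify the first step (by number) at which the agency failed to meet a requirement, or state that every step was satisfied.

Step 1: the window is 11–48 days after July 14, 2012 (when the request is received), so July 25, 2012 through August 31, 2012; done July 28, 2012 — within the window.
Step 2: 7 days after July 28, 2012 (when the acknowledgement is issued) is August 4, 2012; July 29, 2012 is within that limit.
Step 3: the window is 20–65 days after August 23, 2012 (end of the 25-day review period, which began when the fee estimate is provided on July 29, 2012), so September 12, 2012 through October 27, 2012; done September 13, 2012 — within the window.
Step 4: the window is 15–79 days after July 28, 2012 (when the acknowledgement is issued), so August 12, 2012 through October 15, 2012; done October 13, 2012, which is between those dates.
Step 5: 30 days after October 13, 2012 (when the exemption log is issued) is November 12, 2012; November 17, 2012 misses that deadline by 5 days.

Step 5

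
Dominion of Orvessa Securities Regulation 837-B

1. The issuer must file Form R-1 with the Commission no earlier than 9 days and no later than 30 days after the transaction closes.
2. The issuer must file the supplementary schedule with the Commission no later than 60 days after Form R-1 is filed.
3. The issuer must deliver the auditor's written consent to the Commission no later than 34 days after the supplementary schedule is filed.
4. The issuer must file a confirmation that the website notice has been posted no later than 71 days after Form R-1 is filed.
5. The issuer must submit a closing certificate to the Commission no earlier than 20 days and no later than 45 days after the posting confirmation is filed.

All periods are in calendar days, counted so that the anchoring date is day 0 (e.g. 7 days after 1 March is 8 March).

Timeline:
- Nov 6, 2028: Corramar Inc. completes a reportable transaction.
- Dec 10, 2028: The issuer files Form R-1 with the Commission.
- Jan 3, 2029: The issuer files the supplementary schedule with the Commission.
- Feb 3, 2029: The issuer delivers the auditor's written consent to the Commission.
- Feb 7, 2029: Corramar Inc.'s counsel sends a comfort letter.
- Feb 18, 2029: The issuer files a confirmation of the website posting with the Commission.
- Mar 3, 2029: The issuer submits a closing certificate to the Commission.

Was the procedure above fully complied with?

Step 1 — 9 and 30 days from Nov 6, 2028 (when the transaction closes) are Nov 15, 2028 and Dec 6, 2028 respectively; done Dec 10, 2028 — 4 days after the window closed.

No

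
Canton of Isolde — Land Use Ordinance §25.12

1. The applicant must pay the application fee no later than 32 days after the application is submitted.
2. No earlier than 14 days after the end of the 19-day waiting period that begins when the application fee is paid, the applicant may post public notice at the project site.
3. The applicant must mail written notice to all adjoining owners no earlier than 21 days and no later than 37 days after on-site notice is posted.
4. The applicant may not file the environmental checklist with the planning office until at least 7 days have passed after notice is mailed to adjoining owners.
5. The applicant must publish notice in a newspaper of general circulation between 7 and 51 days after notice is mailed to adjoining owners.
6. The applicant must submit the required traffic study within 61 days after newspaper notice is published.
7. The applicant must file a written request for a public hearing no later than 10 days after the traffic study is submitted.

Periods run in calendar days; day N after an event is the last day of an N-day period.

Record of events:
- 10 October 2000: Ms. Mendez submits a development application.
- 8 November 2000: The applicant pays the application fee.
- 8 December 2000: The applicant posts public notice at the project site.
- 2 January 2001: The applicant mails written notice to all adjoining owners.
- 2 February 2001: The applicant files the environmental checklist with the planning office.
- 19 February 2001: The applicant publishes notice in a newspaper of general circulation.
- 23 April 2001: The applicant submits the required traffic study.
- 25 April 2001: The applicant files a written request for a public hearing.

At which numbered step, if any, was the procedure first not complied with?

Step 2

Step 1 — counting 32 days from 10 October 2000 (when the application is submitted) gives a deadline of 11 November 2000; 8 November 2000 is within that limit.
Step 2 — must wait 14 days from 27 November 2000 (end of the 19-day waiting period, which began when the application fee is paid on 8 November 2000), so not before 11 December 2000; 8 December 2000 is 3 days before the earliest permitted date.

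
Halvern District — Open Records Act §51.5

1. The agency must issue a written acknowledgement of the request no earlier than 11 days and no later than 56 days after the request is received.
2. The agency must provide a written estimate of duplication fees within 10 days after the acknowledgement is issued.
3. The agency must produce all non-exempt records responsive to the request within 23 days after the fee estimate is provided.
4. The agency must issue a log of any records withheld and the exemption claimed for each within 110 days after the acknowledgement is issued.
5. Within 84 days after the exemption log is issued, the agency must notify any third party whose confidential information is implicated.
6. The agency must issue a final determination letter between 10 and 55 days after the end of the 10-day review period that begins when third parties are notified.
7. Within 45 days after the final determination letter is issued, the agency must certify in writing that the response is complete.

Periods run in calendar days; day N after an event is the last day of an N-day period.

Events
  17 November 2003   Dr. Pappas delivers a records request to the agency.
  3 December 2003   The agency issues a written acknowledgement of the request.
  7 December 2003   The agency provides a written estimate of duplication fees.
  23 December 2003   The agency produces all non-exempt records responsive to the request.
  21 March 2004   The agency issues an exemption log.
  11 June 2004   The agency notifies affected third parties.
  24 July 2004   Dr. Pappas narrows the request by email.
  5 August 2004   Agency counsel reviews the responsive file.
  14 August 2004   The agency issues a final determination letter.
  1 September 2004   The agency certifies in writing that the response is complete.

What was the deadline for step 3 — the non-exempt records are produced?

30 December 2003

Step 3 runs from 7 December 2003, when the fee estimate is provided. 23 days after 7 December 2003 is 30 December 2003.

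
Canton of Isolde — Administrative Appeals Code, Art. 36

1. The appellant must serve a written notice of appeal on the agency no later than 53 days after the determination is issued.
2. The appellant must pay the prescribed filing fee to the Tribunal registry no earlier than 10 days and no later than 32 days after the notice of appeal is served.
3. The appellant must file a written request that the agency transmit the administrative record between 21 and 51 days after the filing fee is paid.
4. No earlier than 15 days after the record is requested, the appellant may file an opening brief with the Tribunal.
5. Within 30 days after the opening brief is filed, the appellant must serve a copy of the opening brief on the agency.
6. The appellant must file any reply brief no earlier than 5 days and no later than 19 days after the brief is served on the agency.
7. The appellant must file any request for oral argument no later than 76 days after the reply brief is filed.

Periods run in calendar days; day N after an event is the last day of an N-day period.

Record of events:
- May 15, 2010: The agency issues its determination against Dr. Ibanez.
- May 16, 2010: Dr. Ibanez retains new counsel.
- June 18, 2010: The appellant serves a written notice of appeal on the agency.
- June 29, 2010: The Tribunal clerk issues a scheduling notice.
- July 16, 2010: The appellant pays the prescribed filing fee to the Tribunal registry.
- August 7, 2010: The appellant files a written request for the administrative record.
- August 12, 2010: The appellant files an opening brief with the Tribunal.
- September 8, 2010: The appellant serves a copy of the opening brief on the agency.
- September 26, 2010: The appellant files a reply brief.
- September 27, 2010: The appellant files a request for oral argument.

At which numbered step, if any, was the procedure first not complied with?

Step 4

Step 1: 53 days after May 15, 2010 (when the determination is issued) is July 7, 2010; completed June 18, 2010, before the deadline.
Step 2: the window is 10–32 days after June 18, 2010 (when the notice of appeal is served), so June 28, 2010 through July 20, 2010; July 16, 2010 falls inside that range.
Step 3: the window is 21–51 days after July 16, 2010 (when the filing fee is paid), so August 6, 2010 through September 5, 2010; done August 7, 2010, which is between those dates.
Step 4: the earliest permitted date is 15 days after August 7, 2010 (when the record is requested), i.e. August 22, 2010; acted on August 12, 2010, 10 days prematurely.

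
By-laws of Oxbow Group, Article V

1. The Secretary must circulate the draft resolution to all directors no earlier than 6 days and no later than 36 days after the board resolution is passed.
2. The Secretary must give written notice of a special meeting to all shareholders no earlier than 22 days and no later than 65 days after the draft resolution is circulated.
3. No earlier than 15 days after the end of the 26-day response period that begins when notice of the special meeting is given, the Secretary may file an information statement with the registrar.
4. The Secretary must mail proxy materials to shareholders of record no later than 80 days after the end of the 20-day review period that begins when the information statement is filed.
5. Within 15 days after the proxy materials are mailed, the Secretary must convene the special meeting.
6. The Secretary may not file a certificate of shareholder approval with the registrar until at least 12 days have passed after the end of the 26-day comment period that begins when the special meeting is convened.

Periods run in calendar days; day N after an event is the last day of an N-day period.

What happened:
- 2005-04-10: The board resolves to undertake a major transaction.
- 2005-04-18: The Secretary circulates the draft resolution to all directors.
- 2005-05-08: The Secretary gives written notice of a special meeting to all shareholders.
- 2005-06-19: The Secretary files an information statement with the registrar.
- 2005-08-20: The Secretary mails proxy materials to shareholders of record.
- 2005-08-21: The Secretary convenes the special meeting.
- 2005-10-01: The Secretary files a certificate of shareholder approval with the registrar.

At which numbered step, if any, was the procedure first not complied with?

Step 2

Step 1: the window is 6–36 days after 2005-04-10 (when the board resolution is passed), so 2005-04-16 through 2005-05-16; 2005-04-18 falls inside that range.
Step 2: the window is 22–65 days after 2005-04-18 (when the draft resolution is circulated), so 2005-05-10 through 2005-06-22; done 2005-05-08 — 2 days before the window opened.
Later steps need not be reached.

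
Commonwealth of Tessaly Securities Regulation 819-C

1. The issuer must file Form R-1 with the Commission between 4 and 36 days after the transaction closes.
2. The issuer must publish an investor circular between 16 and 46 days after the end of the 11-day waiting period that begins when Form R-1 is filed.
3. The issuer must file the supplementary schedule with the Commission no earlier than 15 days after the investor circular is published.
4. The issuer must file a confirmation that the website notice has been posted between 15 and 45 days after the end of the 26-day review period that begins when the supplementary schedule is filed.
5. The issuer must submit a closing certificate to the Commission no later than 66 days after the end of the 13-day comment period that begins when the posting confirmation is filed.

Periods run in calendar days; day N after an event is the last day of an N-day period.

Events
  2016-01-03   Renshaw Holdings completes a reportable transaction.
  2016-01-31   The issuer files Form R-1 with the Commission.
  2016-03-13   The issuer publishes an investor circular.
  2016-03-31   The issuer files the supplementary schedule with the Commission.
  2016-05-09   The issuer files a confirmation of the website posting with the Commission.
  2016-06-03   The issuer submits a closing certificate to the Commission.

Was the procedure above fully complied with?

No

(1) the permitted window runs from 2016-01-03 + 4 = 2016-01-07 to 2016-01-03 + 36 = 2016-02-08; done 2016-01-31 — within the window.
(2) the permitted window runs from 2016-02-11 + 16 = 2016-02-27 to 2016-02-11 + 46 = 2016-03-28; done 2016-03-13 — within the window.
(3) permitted from 2016-03-13 + 15 days = 2016-03-28 onward; 2016-03-31 is on or after that date.
(4) the permitted window runs from 2016-04-26 + 15 = 2016-05-11 to 2016-04-26 + 45 = 2016-06-10; 2016-05-09 is 2 days too early.
The analysis stops there.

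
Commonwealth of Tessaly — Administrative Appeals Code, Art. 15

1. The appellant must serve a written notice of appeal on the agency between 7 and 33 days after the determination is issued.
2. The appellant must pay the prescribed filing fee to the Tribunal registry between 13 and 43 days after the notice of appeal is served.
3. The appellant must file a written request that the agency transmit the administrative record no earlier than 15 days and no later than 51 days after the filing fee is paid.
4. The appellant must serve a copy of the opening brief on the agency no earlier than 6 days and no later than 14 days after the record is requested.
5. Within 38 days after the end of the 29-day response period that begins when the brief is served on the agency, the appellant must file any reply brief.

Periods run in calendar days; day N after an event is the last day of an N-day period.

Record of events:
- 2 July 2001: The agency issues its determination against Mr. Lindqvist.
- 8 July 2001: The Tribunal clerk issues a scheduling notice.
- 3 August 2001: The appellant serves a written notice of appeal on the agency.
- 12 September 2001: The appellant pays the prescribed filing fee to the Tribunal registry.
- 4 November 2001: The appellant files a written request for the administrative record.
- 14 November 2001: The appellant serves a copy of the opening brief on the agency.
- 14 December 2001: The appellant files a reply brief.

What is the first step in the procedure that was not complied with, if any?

(1) the permitted window runs from 2 July 2001 + 7 = 9 July 2001 to 2 July 2001 + 33 = 4 August 2001; done 3 August 2001 — within the window.
(2) the permitted window runs from 3 August 2001 + 13 = 16 August 2001 to 3 August 2001 + 43 = 15 September 2001; done 12 September 2001 — within the window.
(3) the permitted window runs from 12 September 2001 + 15 = 27 September 2001 to 12 September 2001 + 51 = 2 November 2001; done 4 November 2001 — 2 days after the window closed.
The procedure was therefore not followed at step 3.

Step 3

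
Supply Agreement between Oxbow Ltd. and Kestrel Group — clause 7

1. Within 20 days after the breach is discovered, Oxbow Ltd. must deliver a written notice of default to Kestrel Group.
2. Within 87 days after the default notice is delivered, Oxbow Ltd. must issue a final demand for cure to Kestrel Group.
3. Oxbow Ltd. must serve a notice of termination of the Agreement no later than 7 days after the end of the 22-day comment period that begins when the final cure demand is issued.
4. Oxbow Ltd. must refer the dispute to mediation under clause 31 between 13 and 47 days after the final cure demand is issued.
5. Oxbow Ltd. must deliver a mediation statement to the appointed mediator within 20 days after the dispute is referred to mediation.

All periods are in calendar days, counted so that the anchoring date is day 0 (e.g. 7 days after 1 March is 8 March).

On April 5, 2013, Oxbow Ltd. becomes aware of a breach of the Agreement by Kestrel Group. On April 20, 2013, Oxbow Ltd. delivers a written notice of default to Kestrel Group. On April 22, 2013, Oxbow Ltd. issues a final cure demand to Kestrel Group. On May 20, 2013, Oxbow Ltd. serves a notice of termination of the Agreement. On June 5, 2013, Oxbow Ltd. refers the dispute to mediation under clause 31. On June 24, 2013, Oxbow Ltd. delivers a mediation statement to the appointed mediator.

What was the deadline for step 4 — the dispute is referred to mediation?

June 8, 2013

Step 4 runs from April 22, 2013, when the final cure demand is issued. The window is 13–47 days after April 22, 2013; it closes on June 8, 2013.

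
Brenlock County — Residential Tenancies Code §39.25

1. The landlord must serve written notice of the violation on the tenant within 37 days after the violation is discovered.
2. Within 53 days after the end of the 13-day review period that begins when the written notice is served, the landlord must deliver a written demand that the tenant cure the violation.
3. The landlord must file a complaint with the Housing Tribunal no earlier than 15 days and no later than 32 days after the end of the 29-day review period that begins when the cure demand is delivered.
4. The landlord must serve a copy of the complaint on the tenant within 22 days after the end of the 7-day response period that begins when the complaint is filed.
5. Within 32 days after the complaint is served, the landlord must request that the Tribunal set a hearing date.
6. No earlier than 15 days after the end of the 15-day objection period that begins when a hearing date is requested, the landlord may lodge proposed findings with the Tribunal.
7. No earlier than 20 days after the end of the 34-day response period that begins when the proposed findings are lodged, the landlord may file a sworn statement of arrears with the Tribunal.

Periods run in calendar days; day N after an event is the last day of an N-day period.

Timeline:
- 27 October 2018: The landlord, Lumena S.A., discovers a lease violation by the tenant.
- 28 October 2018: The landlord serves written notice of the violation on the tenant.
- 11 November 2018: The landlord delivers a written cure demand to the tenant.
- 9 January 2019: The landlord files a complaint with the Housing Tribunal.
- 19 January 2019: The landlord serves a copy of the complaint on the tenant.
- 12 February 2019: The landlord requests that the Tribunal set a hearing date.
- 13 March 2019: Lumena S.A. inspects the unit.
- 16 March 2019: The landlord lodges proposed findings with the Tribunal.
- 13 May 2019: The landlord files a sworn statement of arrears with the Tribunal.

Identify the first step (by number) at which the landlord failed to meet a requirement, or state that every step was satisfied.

None — every step was satisfied

Step 1: 37 days after 27 October 2018 (when the violation is discovered) is 3 December 2018; 28 October 2018 is within that limit.
Step 2: 53 days after 10 November 2018 (end of the 13-day review period, which began when the written notice is served on 28 October 2018) is 2 January 2019; 11 November 2018 is within that limit.
Step 3: the window is 15–32 days after 10 December 2018 (end of the 29-day review period, which began when the cure demand is delivered on 11 November 2018), so 25 December 2018 through 11 January 2019; 9 January 2019 falls inside that range.
Step 4: 22 days after 16 January 2019 (end of the 7-day response period, which began when the complaint is filed on 9 January 2019) is 7 February 2019; completed 19 January 2019, before the deadline.
Step 5: 32 days after 19 January 2019 (when the complaint is served) is 20 February 2019; 12 February 2019 is within that limit.
Step 6: the earliest permitted date is 15 days after 27 February 2019 (end of the 15-day objection period, which began when a hearing date is requested on 12 February 2019), i.e. 14 March 2019; 16 March 2019 is on or after that date.
Step 7: the earliest permitted date is 20 days after 19 April 2019 (end of the 34-day response period, which began when the proposed findings are lodged on 16 March 2019), i.e. 9 May 2019; done 13 May 2019, after the minimum wait.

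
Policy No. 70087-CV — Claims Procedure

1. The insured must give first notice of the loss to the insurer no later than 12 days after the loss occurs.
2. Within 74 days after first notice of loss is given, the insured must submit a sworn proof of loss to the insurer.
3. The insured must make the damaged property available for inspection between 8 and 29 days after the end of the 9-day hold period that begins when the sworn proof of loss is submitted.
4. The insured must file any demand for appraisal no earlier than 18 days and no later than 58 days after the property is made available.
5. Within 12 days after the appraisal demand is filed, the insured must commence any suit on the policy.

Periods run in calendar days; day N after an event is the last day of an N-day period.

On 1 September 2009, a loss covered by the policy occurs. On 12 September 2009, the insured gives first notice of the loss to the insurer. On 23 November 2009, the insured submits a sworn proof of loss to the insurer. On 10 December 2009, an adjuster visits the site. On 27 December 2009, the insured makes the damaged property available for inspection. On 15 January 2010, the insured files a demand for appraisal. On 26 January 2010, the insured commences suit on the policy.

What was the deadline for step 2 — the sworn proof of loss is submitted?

25 November 2009

Step 2 runs from 12 September 2009, when first notice of loss is given. 74 days after 12 September 2009 is 25 November 2009.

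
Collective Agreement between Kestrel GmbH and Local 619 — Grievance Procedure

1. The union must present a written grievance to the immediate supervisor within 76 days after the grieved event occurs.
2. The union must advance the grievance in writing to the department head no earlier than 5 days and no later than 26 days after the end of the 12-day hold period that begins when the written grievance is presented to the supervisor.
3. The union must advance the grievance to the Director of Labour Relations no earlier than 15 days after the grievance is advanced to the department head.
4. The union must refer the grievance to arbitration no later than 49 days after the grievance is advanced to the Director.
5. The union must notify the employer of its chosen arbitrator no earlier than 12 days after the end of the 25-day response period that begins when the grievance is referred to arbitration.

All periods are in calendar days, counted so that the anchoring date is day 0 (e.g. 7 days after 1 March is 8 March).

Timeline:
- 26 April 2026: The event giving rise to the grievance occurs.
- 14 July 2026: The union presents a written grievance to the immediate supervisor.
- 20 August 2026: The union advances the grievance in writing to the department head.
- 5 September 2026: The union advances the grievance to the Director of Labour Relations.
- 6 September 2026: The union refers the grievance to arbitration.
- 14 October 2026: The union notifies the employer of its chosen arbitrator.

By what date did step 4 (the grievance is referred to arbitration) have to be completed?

24 October 2026

Step 4 runs from 5 September 2026, when the grievance is advanced to the Director. 49 days after 5 September 2026 is 24 October 2026.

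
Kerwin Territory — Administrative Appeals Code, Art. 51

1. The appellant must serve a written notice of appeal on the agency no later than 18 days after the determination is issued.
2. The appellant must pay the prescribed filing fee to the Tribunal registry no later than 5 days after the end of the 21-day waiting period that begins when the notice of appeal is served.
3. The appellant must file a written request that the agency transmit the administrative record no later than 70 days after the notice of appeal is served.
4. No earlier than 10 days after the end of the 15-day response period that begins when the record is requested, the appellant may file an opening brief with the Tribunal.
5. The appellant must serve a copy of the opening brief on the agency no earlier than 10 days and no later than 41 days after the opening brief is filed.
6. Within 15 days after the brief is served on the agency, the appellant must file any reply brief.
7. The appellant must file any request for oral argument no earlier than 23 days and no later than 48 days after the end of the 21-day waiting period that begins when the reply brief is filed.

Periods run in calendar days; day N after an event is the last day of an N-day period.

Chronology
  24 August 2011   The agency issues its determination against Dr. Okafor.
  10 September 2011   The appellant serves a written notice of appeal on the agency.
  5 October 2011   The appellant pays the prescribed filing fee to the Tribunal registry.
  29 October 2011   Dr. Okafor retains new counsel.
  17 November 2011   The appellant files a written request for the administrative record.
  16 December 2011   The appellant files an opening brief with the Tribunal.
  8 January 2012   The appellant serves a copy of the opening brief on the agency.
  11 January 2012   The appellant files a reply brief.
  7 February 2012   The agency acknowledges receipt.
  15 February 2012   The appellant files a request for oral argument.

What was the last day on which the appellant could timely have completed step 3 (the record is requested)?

Step 3 runs from 10 September 2011, when the notice of appeal is served. 70 days after 10 September 2011 is 19 November 2011.

19 November 2011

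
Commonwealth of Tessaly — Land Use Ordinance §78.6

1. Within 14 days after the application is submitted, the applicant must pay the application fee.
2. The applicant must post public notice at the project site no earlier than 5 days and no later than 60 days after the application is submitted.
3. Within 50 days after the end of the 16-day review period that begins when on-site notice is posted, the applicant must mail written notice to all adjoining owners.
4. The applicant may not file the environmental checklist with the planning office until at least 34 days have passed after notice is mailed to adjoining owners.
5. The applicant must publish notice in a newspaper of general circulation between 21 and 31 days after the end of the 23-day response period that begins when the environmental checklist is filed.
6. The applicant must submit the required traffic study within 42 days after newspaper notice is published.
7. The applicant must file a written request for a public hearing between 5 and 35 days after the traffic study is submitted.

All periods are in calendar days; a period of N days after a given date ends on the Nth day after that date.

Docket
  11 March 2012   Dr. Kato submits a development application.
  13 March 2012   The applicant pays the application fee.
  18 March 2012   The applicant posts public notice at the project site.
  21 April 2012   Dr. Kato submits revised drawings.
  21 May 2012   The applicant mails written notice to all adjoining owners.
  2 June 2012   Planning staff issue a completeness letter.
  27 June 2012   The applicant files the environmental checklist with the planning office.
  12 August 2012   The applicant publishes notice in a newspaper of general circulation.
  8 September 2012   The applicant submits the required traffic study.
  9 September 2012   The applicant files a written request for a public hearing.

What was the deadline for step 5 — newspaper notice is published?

The environmental checklist is filed on 27 June 2012; the 23-day response period therefore ends 20 July 2012, and step 5 runs from that date. The window is 21–31 days after 20 July 2012; it closes on 20 August 2012.

20 August 2012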